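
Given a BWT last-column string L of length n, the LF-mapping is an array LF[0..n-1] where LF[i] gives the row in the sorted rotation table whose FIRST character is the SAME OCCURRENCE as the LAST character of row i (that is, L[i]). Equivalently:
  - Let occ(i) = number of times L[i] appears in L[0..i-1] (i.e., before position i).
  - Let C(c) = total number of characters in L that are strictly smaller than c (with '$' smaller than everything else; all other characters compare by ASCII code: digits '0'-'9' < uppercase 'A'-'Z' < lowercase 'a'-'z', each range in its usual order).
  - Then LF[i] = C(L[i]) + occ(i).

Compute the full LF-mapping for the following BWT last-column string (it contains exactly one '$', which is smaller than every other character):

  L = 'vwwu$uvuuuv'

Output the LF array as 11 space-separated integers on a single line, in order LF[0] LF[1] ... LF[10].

Char counts: '$':1, 'u':5, 'v':3, 'w':2
C (first-col start): C('$')=0, C('u')=1, C('v')=6, C('w')=9
L[0]='v': occ=0, LF[0]=C('v')+0=6+0=6
L[1]='w': occ=0, LF[1]=C('w')+0=9+0=9
L[2]='w': occ=1, LF[2]=C('w')+1=9+1=10
L[3]='u': occ=0, LF[3]=C('u')+0=1+0=1
L[4]='$': occ=0, LF[4]=C('$')+0=0+0=0
L[5]='u': occ=1, LF[5]=C('u')+1=1+1=2
L[6]='v': occ=1, LF[6]=C('v')+1=6+1=7
L[7]='u': occ=2, LF[7]=C('u')+2=1+2=3
L[8]='u': occ=3, LF[8]=C('u')+3=1+3=4
L[9]='u': occ=4, LF[9]=C('u')+4=1+4=5
L[10]='v': occ=2, LF[10]=C('v')+2=6+2=8

Answer: 6 9 10 1 0 2 7 3 4 5 8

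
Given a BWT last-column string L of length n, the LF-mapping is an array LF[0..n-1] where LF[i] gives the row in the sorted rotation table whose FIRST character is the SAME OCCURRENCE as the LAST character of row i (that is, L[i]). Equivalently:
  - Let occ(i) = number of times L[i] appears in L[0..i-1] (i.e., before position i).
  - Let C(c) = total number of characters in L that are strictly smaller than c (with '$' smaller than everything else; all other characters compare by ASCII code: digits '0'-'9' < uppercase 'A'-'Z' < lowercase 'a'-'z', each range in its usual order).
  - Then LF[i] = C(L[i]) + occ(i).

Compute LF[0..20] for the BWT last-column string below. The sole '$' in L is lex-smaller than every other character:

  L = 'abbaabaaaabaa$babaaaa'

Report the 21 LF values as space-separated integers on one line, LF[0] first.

Answer: 1 15 16 2 3 17 4 5 6 7 18 8 9 0 19 10 20 11 12 13 14

Derivation:
Char counts: '$':1, 'a':14, 'b':6
C (first-col start): C('$')=0, C('a')=1, C('b')=15
L[0]='a': occ=0, LF[0]=C('a')+0=1+0=1
L[1]='b': occ=0, LF[1]=C('b')+0=15+0=15
L[2]='b': occ=1, LF[2]=C('b')+1=15+1=16
L[3]='a': occ=1, LF[3]=C('a')+1=1+1=2
L[4]='a': occ=2, LF[4]=C('a')+2=1+2=3
L[5]='b': occ=2, LF[5]=C('b')+2=15+2=17
L[6]='a': occ=3, LF[6]=C('a')+3=1+3=4
L[7]='a': occ=4, LF[7]=C('a')+4=1+4=5
L[8]='a': occ=5, LF[8]=C('a')+5=1+5=6
L[9]='a': occ=6, LF[9]=C('a')+6=1+6=7
L[10]='b': occ=3, LF[10]=C('b')+3=15+3=18
L[11]='a': occ=7, LF[11]=C('a')+7=1+7=8
L[12]='a': occ=8, LF[12]=C('a')+8=1+8=9
L[13]='$': occ=0, LF[13]=C('$')+0=0+0=0
L[14]='b': occ=4, LF[14]=C('b')+4=15+4=19
L[15]='a': occ=9, LF[15]=C('a')+9=1+9=10
L[16]='b': occ=5, LF[16]=C('b')+5=15+5=20
L[17]='a': occ=10, LF[17]=C('a')+10=1+10=11
L[18]='a': occ=11, LF[18]=C('a')+11=1+11=12
L[19]='a': occ=12, LF[19]=C('a')+12=1+12=13
L[20]='a': occ=13, LF[20]=C('a')+13=1+13=14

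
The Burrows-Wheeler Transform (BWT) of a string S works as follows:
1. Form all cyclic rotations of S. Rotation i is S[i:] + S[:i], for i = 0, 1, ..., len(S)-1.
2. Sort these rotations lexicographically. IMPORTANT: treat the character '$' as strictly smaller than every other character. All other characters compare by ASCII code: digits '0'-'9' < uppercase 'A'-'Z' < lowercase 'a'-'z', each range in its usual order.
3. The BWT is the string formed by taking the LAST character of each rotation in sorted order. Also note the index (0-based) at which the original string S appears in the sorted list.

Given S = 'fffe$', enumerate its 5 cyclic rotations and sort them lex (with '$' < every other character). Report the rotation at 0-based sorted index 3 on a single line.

All 5 rotations (rotation i = S[i:]+S[:i]):
  rot[0] = fffe$
  rot[1] = ffe$f
  rot[2] = fe$ff
  rot[3] = e$fff
  rot[4] = $fffe
Sorted (with $ < everything):
  sorted[0] = $fffe
  sorted[1] = e$fff
  sorted[2] = fe$ff
  sorted[3] = ffe$f
  sorted[4] = fffe$
sorted[3] = ffe$f

Answer: ffe$f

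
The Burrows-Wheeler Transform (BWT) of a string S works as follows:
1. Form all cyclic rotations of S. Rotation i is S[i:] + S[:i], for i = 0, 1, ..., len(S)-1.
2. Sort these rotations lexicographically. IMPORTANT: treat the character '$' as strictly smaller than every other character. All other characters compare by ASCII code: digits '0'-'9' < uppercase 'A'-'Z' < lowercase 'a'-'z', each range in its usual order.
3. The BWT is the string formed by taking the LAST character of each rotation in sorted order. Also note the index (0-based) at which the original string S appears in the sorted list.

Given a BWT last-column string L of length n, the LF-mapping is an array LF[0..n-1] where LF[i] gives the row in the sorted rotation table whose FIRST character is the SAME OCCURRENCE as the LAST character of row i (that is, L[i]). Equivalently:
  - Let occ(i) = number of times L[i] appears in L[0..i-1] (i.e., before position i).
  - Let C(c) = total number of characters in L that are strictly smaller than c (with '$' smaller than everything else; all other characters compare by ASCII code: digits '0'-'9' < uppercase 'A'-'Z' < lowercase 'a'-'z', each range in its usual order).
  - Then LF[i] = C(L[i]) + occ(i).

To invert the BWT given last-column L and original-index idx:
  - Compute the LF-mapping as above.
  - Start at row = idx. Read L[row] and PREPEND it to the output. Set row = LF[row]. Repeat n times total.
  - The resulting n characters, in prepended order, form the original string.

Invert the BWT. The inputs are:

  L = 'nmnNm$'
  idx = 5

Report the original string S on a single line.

LF mapping: 4 2 5 1 3 0
Walk LF starting at row 5, prepending L[row]:
  step 1: row=5, L[5]='$', prepend. Next row=LF[5]=0
  step 2: row=0, L[0]='n', prepend. Next row=LF[0]=4
  step 3: row=4, L[4]='m', prepend. Next row=LF[4]=3
  step 4: row=3, L[3]='N', prepend. Next row=LF[3]=1
  step 5: row=1, L[1]='m', prepend. Next row=LF[1]=2
  step 6: row=2, L[2]='n', prepend. Next row=LF[2]=5
Reversed output: nmNmn$

Answer: nmNmn$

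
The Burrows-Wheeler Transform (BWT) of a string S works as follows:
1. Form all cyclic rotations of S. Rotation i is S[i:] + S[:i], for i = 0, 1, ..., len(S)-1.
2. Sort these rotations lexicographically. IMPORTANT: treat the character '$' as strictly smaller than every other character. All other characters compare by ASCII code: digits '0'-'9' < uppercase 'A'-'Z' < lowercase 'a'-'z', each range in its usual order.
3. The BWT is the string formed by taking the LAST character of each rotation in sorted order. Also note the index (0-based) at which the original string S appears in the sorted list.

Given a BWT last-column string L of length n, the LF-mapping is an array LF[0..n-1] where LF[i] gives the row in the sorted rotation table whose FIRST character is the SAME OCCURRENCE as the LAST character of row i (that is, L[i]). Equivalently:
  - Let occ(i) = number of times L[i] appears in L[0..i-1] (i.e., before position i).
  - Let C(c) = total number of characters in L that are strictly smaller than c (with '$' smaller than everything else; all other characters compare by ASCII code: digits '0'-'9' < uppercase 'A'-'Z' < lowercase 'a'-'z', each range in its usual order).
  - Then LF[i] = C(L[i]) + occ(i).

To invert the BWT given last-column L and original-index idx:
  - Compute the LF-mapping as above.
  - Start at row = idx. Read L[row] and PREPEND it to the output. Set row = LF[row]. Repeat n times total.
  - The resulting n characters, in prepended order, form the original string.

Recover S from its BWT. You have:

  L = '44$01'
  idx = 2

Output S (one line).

Answer: 1404$

Derivation:
LF mapping: 3 4 0 1 2
Walk LF starting at row 2, prepending L[row]:
  step 1: row=2, L[2]='$', prepend. Next row=LF[2]=0
  step 2: row=0, L[0]='4', prepend. Next row=LF[0]=3
  step 3: row=3, L[3]='0', prepend. Next row=LF[3]=1
  step 4: row=1, L[1]='4', prepend. Next row=LF[1]=4
  step 5: row=4, L[4]='1', prepend. Next row=LF[4]=2
Reversed output: 1404$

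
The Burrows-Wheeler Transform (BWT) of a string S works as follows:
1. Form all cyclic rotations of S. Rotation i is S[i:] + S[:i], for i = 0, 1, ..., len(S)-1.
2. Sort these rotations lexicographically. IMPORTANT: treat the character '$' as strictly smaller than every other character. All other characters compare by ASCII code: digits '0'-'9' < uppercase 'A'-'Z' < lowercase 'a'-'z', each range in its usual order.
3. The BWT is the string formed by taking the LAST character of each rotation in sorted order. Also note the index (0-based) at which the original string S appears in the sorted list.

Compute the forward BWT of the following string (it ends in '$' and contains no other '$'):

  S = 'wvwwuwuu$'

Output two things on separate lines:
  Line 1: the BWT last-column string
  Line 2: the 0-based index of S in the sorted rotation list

Answer: uuwwwuw$v
7

Derivation:
All 9 rotations (rotation i = S[i:]+S[:i]):
  rot[0] = wvwwuwuu$
  rot[1] = vwwuwuu$w
  rot[2] = wwuwuu$wv
  rot[3] = wuwuu$wvw
  rot[4] = uwuu$wvww
  rot[5] = wuu$wvwwu
  rot[6] = uu$wvwwuw
  rot[7] = u$wvwwuwu
  rot[8] = $wvwwuwuu
Sorted (with $ < everything):
  sorted[0] = $wvwwuwuu  (last char: 'u')
  sorted[1] = u$wvwwuwu  (last char: 'u')
  sorted[2] = uu$wvwwuw  (last char: 'w')
  sorted[3] = uwuu$wvww  (last char: 'w')
  sorted[4] = vwwuwuu$w  (last char: 'w')
  sorted[5] = wuu$wvwwu  (last char: 'u')
  sorted[6] = wuwuu$wvw  (last char: 'w')
  sorted[7] = wvwwuwuu$  (last char: '$')
  sorted[8] = wwuwuu$wv  (last char: 'v')
Last column: uuwwwuw$v
Original string S is at sorted index 7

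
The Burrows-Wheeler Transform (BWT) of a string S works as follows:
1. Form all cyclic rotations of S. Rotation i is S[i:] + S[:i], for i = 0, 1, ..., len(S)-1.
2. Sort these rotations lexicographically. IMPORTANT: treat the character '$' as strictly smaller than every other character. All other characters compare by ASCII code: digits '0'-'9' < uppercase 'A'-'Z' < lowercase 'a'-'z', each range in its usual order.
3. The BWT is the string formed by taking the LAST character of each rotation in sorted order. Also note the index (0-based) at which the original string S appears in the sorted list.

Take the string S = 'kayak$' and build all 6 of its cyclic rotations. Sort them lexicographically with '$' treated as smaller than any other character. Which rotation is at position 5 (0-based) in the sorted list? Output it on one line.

All 6 rotations (rotation i = S[i:]+S[:i]):
  rot[0] = kayak$
  rot[1] = ayak$k
  rot[2] = yak$ka
  rot[3] = ak$kay
  rot[4] = k$kaya
  rot[5] = $kayak
Sorted (with $ < everything):
  sorted[0] = $kayak
  sorted[1] = ak$kay
  sorted[2] = ayak$k
  sorted[3] = k$kaya
  sorted[4] = kayak$
  sorted[5] = yak$ka
sorted[5] = yak$ka

Answer: yak$ka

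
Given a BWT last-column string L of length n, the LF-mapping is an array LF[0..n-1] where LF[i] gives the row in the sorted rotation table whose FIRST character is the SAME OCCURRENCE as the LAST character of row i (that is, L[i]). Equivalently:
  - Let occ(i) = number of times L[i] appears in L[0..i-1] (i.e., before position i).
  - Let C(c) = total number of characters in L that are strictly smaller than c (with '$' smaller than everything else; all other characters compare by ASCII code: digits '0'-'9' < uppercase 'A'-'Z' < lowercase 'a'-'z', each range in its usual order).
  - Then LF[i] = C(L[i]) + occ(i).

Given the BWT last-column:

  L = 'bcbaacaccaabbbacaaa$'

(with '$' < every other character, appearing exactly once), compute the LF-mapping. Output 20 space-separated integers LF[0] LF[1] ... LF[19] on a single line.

Char counts: '$':1, 'a':9, 'b':5, 'c':5
C (first-col start): C('$')=0, C('a')=1, C('b')=10, C('c')=15
L[0]='b': occ=0, LF[0]=C('b')+0=10+0=10
L[1]='c': occ=0, LF[1]=C('c')+0=15+0=15
L[2]='b': occ=1, LF[2]=C('b')+1=10+1=11
L[3]='a': occ=0, LF[3]=C('a')+0=1+0=1
L[4]='a': occ=1, LF[4]=C('a')+1=1+1=2
L[5]='c': occ=1, LF[5]=C('c')+1=15+1=16
L[6]='a': occ=2, LF[6]=C('a')+2=1+2=3
L[7]='c': occ=2, LF[7]=C('c')+2=15+2=17
L[8]='c': occ=3, LF[8]=C('c')+3=15+3=18
L[9]='a': occ=3, LF[9]=C('a')+3=1+3=4
L[10]='a': occ=4, LF[10]=C('a')+4=1+4=5
L[11]='b': occ=2, LF[11]=C('b')+2=10+2=12
L[12]='b': occ=3, LF[12]=C('b')+3=10+3=13
L[13]='b': occ=4, LF[13]=C('b')+4=10+4=14
L[14]='a': occ=5, LF[14]=C('a')+5=1+5=6
L[15]='c': occ=4, LF[15]=C('c')+4=15+4=19
L[16]='a': occ=6, LF[16]=C('a')+6=1+6=7
L[17]='a': occ=7, LF[17]=C('a')+7=1+7=8
L[18]='a': occ=8, LF[18]=C('a')+8=1+8=9
L[19]='$': occ=0, LF[19]=C('$')+0=0+0=0

Answer: 10 15 11 1 2 16 3 17 18 4 5 12 13 14 6 19 7 8 9 0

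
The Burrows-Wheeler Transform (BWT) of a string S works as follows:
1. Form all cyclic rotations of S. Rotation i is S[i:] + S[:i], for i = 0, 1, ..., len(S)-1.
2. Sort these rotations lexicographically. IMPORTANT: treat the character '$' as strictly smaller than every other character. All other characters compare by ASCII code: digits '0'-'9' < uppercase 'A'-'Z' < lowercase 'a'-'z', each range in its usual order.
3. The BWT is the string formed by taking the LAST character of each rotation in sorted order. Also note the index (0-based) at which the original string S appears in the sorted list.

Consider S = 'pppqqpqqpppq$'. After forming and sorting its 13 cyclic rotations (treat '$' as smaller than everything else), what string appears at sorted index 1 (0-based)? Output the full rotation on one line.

All 13 rotations (rotation i = S[i:]+S[:i]):
  rot[0] = pppqqpqqpppq$
  rot[1] = ppqqpqqpppq$p
  rot[2] = pqqpqqpppq$pp
  rot[3] = qqpqqpppq$ppp
  rot[4] = qpqqpppq$pppq
  rot[5] = pqqpppq$pppqq
  rot[6] = qqpppq$pppqqp
  rot[7] = qpppq$pppqqpq
  rot[8] = pppq$pppqqpqq
  rot[9] = ppq$pppqqpqqp
  rot[10] = pq$pppqqpqqpp
  rot[11] = q$pppqqpqqppp
  rot[12] = $pppqqpqqpppq
Sorted (with $ < everything):
  sorted[0] = $pppqqpqqpppq
  sorted[1] = pppq$pppqqpqq
  sorted[2] = pppqqpqqpppq$
  sorted[3] = ppq$pppqqpqqp
  sorted[4] = ppqqpqqpppq$p
  sorted[5] = pq$pppqqpqqpp
  sorted[6] = pqqpppq$pppqq
  sorted[7] = pqqpqqpppq$pp
  sorted[8] = q$pppqqpqqppp
  sorted[9] = qpppq$pppqqpq
  sorted[10] = qpqqpppq$pppq
  sorted[11] = qqpppq$pppqqp
  sorted[12] = qqpqqpppq$ppp
sorted[1] = pppq$pppqqpqq

Answer: pppq$pppqqpqq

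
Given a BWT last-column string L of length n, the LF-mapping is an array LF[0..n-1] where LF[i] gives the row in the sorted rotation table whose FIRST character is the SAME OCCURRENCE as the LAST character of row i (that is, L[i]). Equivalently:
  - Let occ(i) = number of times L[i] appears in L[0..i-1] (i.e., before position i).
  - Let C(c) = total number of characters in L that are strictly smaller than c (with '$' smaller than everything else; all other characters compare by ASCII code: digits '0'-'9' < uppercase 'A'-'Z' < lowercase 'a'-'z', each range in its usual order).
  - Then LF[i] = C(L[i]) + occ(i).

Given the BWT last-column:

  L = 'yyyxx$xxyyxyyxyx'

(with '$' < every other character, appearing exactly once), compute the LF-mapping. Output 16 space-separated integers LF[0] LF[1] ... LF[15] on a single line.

Char counts: '$':1, 'x':7, 'y':8
C (first-col start): C('$')=0, C('x')=1, C('y')=8
L[0]='y': occ=0, LF[0]=C('y')+0=8+0=8
L[1]='y': occ=1, LF[1]=C('y')+1=8+1=9
L[2]='y': occ=2, LF[2]=C('y')+2=8+2=10
L[3]='x': occ=0, LF[3]=C('x')+0=1+0=1
L[4]='x': occ=1, LF[4]=C('x')+1=1+1=2
L[5]='$': occ=0, LF[5]=C('$')+0=0+0=0
L[6]='x': occ=2, LF[6]=C('x')+2=1+2=3
L[7]='x': occ=3, LF[7]=C('x')+3=1+3=4
L[8]='y': occ=3, LF[8]=C('y')+3=8+3=11
L[9]='y': occ=4, LF[9]=C('y')+4=8+4=12
L[10]='x': occ=4, LF[10]=C('x')+4=1+4=5
L[11]='y': occ=5, LF[11]=C('y')+5=8+5=13
L[12]='y': occ=6, LF[12]=C('y')+6=8+6=14
L[13]='x': occ=5, LF[13]=C('x')+5=1+5=6
L[14]='y': occ=7, LF[14]=C('y')+7=8+7=15
L[15]='x': occ=6, LF[15]=C('x')+6=1+6=7

Answer: 8 9 10 1 2 0 3 4 11 12 5 13 14 6 15 7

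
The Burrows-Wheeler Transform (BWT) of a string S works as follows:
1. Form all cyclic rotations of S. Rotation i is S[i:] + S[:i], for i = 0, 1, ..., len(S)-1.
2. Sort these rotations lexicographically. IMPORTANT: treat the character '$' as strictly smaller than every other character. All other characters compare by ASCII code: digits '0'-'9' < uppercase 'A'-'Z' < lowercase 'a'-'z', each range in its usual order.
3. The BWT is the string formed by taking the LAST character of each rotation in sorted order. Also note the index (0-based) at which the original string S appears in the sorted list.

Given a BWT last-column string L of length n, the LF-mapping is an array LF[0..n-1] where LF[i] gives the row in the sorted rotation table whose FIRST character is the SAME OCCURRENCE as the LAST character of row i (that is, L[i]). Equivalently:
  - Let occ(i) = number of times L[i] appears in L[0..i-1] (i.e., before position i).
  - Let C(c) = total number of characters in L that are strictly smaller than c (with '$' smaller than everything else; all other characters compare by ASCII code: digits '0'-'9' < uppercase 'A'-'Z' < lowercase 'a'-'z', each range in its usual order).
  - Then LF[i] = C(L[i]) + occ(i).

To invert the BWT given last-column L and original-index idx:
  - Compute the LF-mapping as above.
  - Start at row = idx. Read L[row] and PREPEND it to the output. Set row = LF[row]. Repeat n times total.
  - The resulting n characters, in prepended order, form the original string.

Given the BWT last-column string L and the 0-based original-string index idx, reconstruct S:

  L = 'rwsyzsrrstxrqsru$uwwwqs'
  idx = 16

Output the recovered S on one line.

Answer: wqszrrstsrruuwwwxssqyr$

Derivation:
LF mapping: 3 16 8 21 22 9 4 5 10 13 20 6 1 11 7 14 0 15 17 18 19 2 12
Walk LF starting at row 16, prepending L[row]:
  step 1: row=16, L[16]='$', prepend. Next row=LF[16]=0
  step 2: row=0, L[0]='r', prepend. Next row=LF[0]=3
  step 3: row=3, L[3]='y', prepend. Next row=LF[3]=21
  step 4: row=21, L[21]='q', prepend. Next row=LF[21]=2
  step 5: row=2, L[2]='s', prepend. Next row=LF[2]=8
  step 6: row=8, L[8]='s', prepend. Next row=LF[8]=10
  step 7: row=10, L[10]='x', prepend. Next row=LF[10]=20
  step 8: row=20, L[20]='w', prepend. Next row=LF[20]=19
  step 9: row=19, L[19]='w', prepend. Next row=LF[19]=18
  step 10: row=18, L[18]='w', prepend. Next row=LF[18]=17
  step 11: row=17, L[17]='u', prepend. Next row=LF[17]=15
  step 12: row=15, L[15]='u', prepend. Next row=LF[15]=14
  step 13: row=14, L[14]='r', prepend. Next row=LF[14]=7
  step 14: row=7, L[7]='r', prepend. Next row=LF[7]=5
  step 15: row=5, L[5]='s', prepend. Next row=LF[5]=9
  step 16: row=9, L[9]='t', prepend. Next row=LF[9]=13
  step 17: row=13, L[13]='s', prepend. Next row=LF[13]=11
  step 18: row=11, L[11]='r', prepend. Next row=LF[11]=6
  step 19: row=6, L[6]='r', prepend. Next row=LF[6]=4
  step 20: row=4, L[4]='z', prepend. Next row=LF[4]=22
  step 21: row=22, L[22]='s', prepend. Next row=LF[22]=12
  step 22: row=12, L[12]='q', prepend. Next row=LF[12]=1
  step 23: row=1, L[1]='w', prepend. Next row=LF[1]=16
Reversed output: wqszrrstsrruuwwwxssqyr$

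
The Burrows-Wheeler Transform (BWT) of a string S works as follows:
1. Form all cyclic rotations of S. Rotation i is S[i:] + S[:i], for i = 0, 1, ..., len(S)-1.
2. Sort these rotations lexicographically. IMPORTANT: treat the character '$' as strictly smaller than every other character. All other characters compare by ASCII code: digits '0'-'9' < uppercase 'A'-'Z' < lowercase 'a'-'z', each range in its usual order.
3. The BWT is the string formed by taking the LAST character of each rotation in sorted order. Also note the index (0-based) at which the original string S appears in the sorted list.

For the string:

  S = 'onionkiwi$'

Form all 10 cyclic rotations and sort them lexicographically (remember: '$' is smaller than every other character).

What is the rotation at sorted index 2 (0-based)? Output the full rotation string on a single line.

Answer: ionkiwi$on

Derivation:
All 10 rotations (rotation i = S[i:]+S[:i]):
  rot[0] = onionkiwi$
  rot[1] = nionkiwi$o
  rot[2] = ionkiwi$on
  rot[3] = onkiwi$oni
  rot[4] = nkiwi$onio
  rot[5] = kiwi$onion
  rot[6] = iwi$onionk
  rot[7] = wi$onionki
  rot[8] = i$onionkiw
  rot[9] = $onionkiwi
Sorted (with $ < everything):
  sorted[0] = $onionkiwi
  sorted[1] = i$onionkiw
  sorted[2] = ionkiwi$on
  sorted[3] = iwi$onionk
  sorted[4] = kiwi$onion
  sorted[5] = nionkiwi$o
  sorted[6] = nkiwi$onio
  sorted[7] = onionkiwi$
  sorted[8] = onkiwi$oni
  sorted[9] = wi$onionki
sorted[2] = ionkiwi$on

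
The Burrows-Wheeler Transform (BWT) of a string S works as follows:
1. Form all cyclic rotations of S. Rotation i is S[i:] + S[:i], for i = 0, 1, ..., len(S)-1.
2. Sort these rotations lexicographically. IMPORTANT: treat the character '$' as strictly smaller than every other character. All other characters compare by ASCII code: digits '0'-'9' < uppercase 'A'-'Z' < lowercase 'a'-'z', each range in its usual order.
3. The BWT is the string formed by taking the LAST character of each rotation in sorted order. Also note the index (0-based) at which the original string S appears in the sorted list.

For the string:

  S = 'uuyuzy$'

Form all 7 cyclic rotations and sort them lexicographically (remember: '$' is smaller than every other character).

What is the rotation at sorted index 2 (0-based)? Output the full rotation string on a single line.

Answer: uyuzy$u

Derivation:
All 7 rotations (rotation i = S[i:]+S[:i]):
  rot[0] = uuyuzy$
  rot[1] = uyuzy$u
  rot[2] = yuzy$uu
  rot[3] = uzy$uuy
  rot[4] = zy$uuyu
  rot[5] = y$uuyuz
  rot[6] = $uuyuzy
Sorted (with $ < everything):
  sorted[0] = $uuyuzy
  sorted[1] = uuyuzy$
  sorted[2] = uyuzy$u
  sorted[3] = uzy$uuy
  sorted[4] = y$uuyuz
  sorted[5] = yuzy$uu
  sorted[6] = zy$uuyu
sorted[2] = uyuzy$u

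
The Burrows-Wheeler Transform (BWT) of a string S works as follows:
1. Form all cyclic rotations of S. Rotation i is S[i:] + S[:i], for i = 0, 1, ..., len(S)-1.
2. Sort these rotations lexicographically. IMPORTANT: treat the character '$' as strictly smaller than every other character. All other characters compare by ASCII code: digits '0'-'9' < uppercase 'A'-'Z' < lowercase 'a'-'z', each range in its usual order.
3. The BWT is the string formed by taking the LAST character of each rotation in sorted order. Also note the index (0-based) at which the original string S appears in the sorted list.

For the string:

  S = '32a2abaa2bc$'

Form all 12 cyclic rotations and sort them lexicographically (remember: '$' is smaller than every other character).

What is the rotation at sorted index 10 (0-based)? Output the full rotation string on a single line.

All 12 rotations (rotation i = S[i:]+S[:i]):
  rot[0] = 32a2abaa2bc$
  rot[1] = 2a2abaa2bc$3
  rot[2] = a2abaa2bc$32
  rot[3] = 2abaa2bc$32a
  rot[4] = abaa2bc$32a2
  rot[5] = baa2bc$32a2a
  rot[6] = aa2bc$32a2ab
  rot[7] = a2bc$32a2aba
  rot[8] = 2bc$32a2abaa
  rot[9] = bc$32a2abaa2
  rot[10] = c$32a2abaa2b
  rot[11] = $32a2abaa2bc
Sorted (with $ < everything):
  sorted[0] = $32a2abaa2bc
  sorted[1] = 2a2abaa2bc$3
  sorted[2] = 2abaa2bc$32a
  sorted[3] = 2bc$32a2abaa
  sorted[4] = 32a2abaa2bc$
  sorted[5] = a2abaa2bc$32
  sorted[6] = a2bc$32a2aba
  sorted[7] = aa2bc$32a2ab
  sorted[8] = abaa2bc$32a2
  sorted[9] = baa2bc$32a2a
  sorted[10] = bc$32a2abaa2
  sorted[11] = c$32a2abaa2b
sorted[10] = bc$32a2abaa2

Answer: bc$32a2abaa2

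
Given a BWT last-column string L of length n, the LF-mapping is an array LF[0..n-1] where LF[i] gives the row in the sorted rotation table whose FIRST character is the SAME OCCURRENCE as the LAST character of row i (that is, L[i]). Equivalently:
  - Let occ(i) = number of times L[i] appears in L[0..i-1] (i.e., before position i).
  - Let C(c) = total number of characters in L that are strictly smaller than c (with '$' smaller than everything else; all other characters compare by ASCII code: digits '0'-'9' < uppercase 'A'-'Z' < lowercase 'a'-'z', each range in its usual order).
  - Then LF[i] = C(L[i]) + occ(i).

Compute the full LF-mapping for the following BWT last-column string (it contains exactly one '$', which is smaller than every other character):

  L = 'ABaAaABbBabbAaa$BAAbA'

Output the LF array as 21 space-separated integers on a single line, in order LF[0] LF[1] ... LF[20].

Char counts: '$':1, 'A':7, 'B':4, 'a':5, 'b':4
C (first-col start): C('$')=0, C('A')=1, C('B')=8, C('a')=12, C('b')=17
L[0]='A': occ=0, LF[0]=C('A')+0=1+0=1
L[1]='B': occ=0, LF[1]=C('B')+0=8+0=8
L[2]='a': occ=0, LF[2]=C('a')+0=12+0=12
L[3]='A': occ=1, LF[3]=C('A')+1=1+1=2
L[4]='a': occ=1, LF[4]=C('a')+1=12+1=13
L[5]='A': occ=2, LF[5]=C('A')+2=1+2=3
L[6]='B': occ=1, LF[6]=C('B')+1=8+1=9
L[7]='b': occ=0, LF[7]=C('b')+0=17+0=17
L[8]='B': occ=2, LF[8]=C('B')+2=8+2=10
L[9]='a': occ=2, LF[9]=C('a')+2=12+2=14
L[10]='b': occ=1, LF[10]=C('b')+1=17+1=18
L[11]='b': occ=2, LF[11]=C('b')+2=17+2=19
L[12]='A': occ=3, LF[12]=C('A')+3=1+3=4
L[13]='a': occ=3, LF[13]=C('a')+3=12+3=15
L[14]='a': occ=4, LF[14]=C('a')+4=12+4=16
L[15]='$': occ=0, LF[15]=C('$')+0=0+0=0
L[16]='B': occ=3, LF[16]=C('B')+3=8+3=11
L[17]='A': occ=4, LF[17]=C('A')+4=1+4=5
L[18]='A': occ=5, LF[18]=C('A')+5=1+5=6
L[19]='b': occ=3, LF[19]=C('b')+3=17+3=20
L[20]='A': occ=6, LF[20]=C('A')+6=1+6=7

Answer: 1 8 12 2 13 3 9 17 10 14 18 19 4 15 16 0 11 5 6 20 7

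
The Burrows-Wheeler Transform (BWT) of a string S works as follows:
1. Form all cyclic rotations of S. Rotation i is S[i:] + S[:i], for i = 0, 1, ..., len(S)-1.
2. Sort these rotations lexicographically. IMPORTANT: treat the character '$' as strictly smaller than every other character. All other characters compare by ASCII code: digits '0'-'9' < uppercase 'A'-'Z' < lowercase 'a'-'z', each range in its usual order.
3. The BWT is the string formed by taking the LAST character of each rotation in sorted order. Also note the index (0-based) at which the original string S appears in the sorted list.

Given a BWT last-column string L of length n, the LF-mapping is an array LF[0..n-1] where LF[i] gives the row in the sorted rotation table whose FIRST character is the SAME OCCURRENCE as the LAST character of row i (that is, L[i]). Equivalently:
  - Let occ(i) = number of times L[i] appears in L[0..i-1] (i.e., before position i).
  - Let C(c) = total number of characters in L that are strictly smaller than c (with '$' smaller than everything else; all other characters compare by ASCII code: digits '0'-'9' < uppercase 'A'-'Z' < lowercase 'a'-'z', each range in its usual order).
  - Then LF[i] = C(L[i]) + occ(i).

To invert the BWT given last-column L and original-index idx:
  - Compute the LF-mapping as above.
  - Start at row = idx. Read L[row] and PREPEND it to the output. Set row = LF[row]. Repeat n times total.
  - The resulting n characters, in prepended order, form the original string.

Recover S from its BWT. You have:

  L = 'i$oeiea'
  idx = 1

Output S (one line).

LF mapping: 4 0 6 2 5 3 1
Walk LF starting at row 1, prepending L[row]:
  step 1: row=1, L[1]='$', prepend. Next row=LF[1]=0
  step 2: row=0, L[0]='i', prepend. Next row=LF[0]=4
  step 3: row=4, L[4]='i', prepend. Next row=LF[4]=5
  step 4: row=5, L[5]='e', prepend. Next row=LF[5]=3
  step 5: row=3, L[3]='e', prepend. Next row=LF[3]=2
  step 6: row=2, L[2]='o', prepend. Next row=LF[2]=6
  step 7: row=6, L[6]='a', prepend. Next row=LF[6]=1
Reversed output: aoeeii$

Answer: aoeeii$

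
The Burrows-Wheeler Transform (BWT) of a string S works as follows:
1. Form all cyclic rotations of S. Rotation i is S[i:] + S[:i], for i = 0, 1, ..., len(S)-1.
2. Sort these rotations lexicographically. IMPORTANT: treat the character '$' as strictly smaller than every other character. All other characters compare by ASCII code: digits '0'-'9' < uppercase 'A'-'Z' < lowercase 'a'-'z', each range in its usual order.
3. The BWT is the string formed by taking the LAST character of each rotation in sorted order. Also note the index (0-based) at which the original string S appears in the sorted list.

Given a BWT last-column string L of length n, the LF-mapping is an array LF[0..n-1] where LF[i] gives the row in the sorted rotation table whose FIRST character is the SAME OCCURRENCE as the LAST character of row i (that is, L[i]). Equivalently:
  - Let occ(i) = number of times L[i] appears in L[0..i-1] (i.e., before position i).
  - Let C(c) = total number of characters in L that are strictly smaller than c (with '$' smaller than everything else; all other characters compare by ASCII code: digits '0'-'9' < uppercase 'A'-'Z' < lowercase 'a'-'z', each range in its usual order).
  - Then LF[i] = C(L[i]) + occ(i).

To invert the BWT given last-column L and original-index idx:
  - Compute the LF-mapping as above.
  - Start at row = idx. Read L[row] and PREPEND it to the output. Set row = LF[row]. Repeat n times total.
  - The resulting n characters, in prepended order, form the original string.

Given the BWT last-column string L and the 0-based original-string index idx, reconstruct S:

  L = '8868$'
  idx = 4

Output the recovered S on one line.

Answer: 8868$

Derivation:
LF mapping: 2 3 1 4 0
Walk LF starting at row 4, prepending L[row]:
  step 1: row=4, L[4]='$', prepend. Next row=LF[4]=0
  step 2: row=0, L[0]='8', prepend. Next row=LF[0]=2
  step 3: row=2, L[2]='6', prepend. Next row=LF[2]=1
  step 4: row=1, L[1]='8', prepend. Next row=LF[1]=3
  step 5: row=3, L[3]='8', prepend. Next row=LF[3]=4
Reversed output: 8868$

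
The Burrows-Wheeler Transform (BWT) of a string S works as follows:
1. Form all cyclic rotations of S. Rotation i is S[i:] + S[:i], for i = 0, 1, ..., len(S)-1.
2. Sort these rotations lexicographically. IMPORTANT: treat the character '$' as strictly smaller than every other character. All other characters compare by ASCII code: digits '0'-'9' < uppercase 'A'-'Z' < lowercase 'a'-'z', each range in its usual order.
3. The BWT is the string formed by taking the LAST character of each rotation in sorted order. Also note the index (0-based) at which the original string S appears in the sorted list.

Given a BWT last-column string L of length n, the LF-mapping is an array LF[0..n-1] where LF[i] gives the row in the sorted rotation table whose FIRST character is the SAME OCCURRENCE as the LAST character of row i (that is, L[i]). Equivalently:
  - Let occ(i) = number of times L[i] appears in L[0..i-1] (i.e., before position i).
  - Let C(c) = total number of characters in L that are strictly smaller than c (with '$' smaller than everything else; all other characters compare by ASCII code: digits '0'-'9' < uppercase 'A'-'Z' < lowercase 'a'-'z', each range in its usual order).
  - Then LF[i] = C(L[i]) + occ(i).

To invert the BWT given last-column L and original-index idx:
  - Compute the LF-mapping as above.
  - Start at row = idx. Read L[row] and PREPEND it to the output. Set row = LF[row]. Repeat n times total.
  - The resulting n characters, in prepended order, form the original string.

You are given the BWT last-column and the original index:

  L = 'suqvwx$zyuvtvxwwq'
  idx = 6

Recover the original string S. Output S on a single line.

LF mapping: 3 5 1 7 10 13 0 16 15 6 8 4 9 14 11 12 2
Walk LF starting at row 6, prepending L[row]:
  step 1: row=6, L[6]='$', prepend. Next row=LF[6]=0
  step 2: row=0, L[0]='s', prepend. Next row=LF[0]=3
  step 3: row=3, L[3]='v', prepend. Next row=LF[3]=7
  step 4: row=7, L[7]='z', prepend. Next row=LF[7]=16
  step 5: row=16, L[16]='q', prepend. Next row=LF[16]=2
  step 6: row=2, L[2]='q', prepend. Next row=LF[2]=1
  step 7: row=1, L[1]='u', prepend. Next row=LF[1]=5
  step 8: row=5, L[5]='x', prepend. Next row=LF[5]=13
  step 9: row=13, L[13]='x', prepend. Next row=LF[13]=14
  step 10: row=14, L[14]='w', prepend. Next row=LF[14]=11
  step 11: row=11, L[11]='t', prepend. Next row=LF[11]=4
  step 12: row=4, L[4]='w', prepend. Next row=LF[4]=10
  step 13: row=10, L[10]='v', prepend. Next row=LF[10]=8
  step 14: row=8, L[8]='y', prepend. Next row=LF[8]=15
  step 15: row=15, L[15]='w', prepend. Next row=LF[15]=12
  step 16: row=12, L[12]='v', prepend. Next row=LF[12]=9
  step 17: row=9, L[9]='u', prepend. Next row=LF[9]=6
Reversed output: uvwyvwtwxxuqqzvs$

Answer: uvwyvwtwxxuqqzvs$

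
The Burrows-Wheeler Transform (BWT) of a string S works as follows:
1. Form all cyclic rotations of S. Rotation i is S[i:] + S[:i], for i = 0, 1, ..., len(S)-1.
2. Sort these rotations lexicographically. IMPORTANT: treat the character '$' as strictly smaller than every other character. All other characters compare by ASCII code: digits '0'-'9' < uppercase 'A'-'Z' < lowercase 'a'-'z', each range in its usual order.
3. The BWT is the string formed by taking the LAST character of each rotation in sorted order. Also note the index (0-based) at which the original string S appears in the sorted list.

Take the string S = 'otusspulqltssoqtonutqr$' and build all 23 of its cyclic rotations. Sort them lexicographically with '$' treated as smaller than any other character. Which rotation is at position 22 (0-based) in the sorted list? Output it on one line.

All 23 rotations (rotation i = S[i:]+S[:i]):
  rot[0] = otusspulqltssoqtonutqr$
  rot[1] = tusspulqltssoqtonutqr$o
  rot[2] = usspulqltssoqtonutqr$ot
  rot[3] = sspulqltssoqtonutqr$otu
  rot[4] = spulqltssoqtonutqr$otus
  rot[5] = pulqltssoqtonutqr$otuss
  rot[6] = ulqltssoqtonutqr$otussp
  rot[7] = lqltssoqtonutqr$otusspu
  rot[8] = qltssoqtonutqr$otusspul
  rot[9] = ltssoqtonutqr$otusspulq
  rot[10] = tssoqtonutqr$otusspulql
  rot[11] = ssoqtonutqr$otusspulqlt
  rot[12] = soqtonutqr$otusspulqlts
  rot[13] = oqtonutqr$otusspulqltss
  rot[14] = qtonutqr$otusspulqltsso
  rot[15] = tonutqr$otusspulqltssoq
  rot[16] = onutqr$otusspulqltssoqt
  rot[17] = nutqr$otusspulqltssoqto
  rot[18] = utqr$otusspulqltssoqton
  rot[19] = tqr$otusspulqltssoqtonu
  rot[20] = qr$otusspulqltssoqtonut
  rot[21] = r$otusspulqltssoqtonutq
  rot[22] = $otusspulqltssoqtonutqr
Sorted (with $ < everything):
  sorted[0] = $otusspulqltssoqtonutqr
  sorted[1] = lqltssoqtonutqr$otusspu
  sorted[2] = ltssoqtonutqr$otusspulq
  sorted[3] = nutqr$otusspulqltssoqto
  sorted[4] = onutqr$otusspulqltssoqt
  sorted[5] = oqtonutqr$otusspulqltss
  sorted[6] = otusspulqltssoqtonutqr$
  sorted[7] = pulqltssoqtonutqr$otuss
  sorted[8] = qltssoqtonutqr$otusspul
  sorted[9] = qr$otusspulqltssoqtonut
  sorted[10] = qtonutqr$otusspulqltsso
  sorted[11] = r$otusspulqltssoqtonutq
  sorted[12] = soqtonutqr$otusspulqlts
  sorted[13] = spulqltssoqtonutqr$otus
  sorted[14] = ssoqtonutqr$otusspulqlt
  sorted[15] = sspulqltssoqtonutqr$otu
  sorted[16] = tonutqr$otusspulqltssoq
  sorted[17] = tqr$otusspulqltssoqtonu
  sorted[18] = tssoqtonutqr$otusspulql
  sorted[19] = tusspulqltssoqtonutqr$o
  sorted[20] = ulqltssoqtonutqr$otussp
  sorted[21] = usspulqltssoqtonutqr$ot
  sorted[22] = utqr$otusspulqltssoqton
sorted[22] = utqr$otusspulqltssoqton

Answer: utqr$otusspulqltssoqton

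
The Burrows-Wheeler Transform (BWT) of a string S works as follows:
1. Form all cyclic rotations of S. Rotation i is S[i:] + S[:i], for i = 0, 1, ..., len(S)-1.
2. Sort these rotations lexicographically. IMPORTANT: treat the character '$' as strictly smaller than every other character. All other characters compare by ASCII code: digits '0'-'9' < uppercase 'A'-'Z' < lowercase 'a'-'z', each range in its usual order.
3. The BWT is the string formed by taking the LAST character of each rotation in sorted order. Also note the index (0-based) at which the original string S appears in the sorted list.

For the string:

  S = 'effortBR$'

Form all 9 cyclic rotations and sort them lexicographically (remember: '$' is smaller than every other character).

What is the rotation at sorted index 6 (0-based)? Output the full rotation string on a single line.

All 9 rotations (rotation i = S[i:]+S[:i]):
  rot[0] = effortBR$
  rot[1] = ffortBR$e
  rot[2] = fortBR$ef
  rot[3] = ortBR$eff
  rot[4] = rtBR$effo
  rot[5] = tBR$effor
  rot[6] = BR$effort
  rot[7] = R$effortB
  rot[8] = $effortBR
Sorted (with $ < everything):
  sorted[0] = $effortBR
  sorted[1] = BR$effort
  sorted[2] = R$effortB
  sorted[3] = effortBR$
  sorted[4] = ffortBR$e
  sorted[5] = fortBR$ef
  sorted[6] = ortBR$eff
  sorted[7] = rtBR$effo
  sorted[8] = tBR$effor
sorted[6] = ortBR$eff

Answer: ortBR$eff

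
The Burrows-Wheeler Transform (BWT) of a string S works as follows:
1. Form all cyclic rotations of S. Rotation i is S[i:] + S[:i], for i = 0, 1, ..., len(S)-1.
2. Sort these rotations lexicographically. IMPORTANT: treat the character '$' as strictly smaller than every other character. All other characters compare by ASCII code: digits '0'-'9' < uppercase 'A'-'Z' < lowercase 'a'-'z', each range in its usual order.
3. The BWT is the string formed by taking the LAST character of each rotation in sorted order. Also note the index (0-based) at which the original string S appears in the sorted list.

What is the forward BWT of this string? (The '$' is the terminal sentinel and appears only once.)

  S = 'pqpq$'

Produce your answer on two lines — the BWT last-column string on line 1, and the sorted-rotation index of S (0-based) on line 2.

All 5 rotations (rotation i = S[i:]+S[:i]):
  rot[0] = pqpq$
  rot[1] = qpq$p
  rot[2] = pq$pq
  rot[3] = q$pqp
  rot[4] = $pqpq
Sorted (with $ < everything):
  sorted[0] = $pqpq  (last char: 'q')
  sorted[1] = pq$pq  (last char: 'q')
  sorted[2] = pqpq$  (last char: '$')
  sorted[3] = q$pqp  (last char: 'p')
  sorted[4] = qpq$p  (last char: 'p')
Last column: qq$pp
Original string S is at sorted index 2

Answer: qq$pp
2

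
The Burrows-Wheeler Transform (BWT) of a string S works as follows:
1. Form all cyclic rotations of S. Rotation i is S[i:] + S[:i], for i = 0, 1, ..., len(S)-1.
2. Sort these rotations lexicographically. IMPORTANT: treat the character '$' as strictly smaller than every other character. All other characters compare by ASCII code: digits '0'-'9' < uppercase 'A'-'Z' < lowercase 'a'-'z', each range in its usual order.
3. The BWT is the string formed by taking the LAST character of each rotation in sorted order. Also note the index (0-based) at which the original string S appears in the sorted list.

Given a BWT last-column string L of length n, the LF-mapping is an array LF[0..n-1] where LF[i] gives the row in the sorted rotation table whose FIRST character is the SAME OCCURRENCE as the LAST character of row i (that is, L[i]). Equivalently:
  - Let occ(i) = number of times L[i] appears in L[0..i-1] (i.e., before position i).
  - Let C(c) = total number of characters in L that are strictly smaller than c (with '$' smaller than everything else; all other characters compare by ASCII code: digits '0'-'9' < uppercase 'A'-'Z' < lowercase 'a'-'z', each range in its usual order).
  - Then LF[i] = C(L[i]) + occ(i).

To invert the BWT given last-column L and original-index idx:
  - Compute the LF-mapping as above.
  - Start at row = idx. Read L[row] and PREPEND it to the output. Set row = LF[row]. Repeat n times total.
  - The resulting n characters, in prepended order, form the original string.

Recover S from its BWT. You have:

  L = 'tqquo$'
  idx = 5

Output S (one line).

Answer: uqqot$

Derivation:
LF mapping: 4 2 3 5 1 0
Walk LF starting at row 5, prepending L[row]:
  step 1: row=5, L[5]='$', prepend. Next row=LF[5]=0
  step 2: row=0, L[0]='t', prepend. Next row=LF[0]=4
  step 3: row=4, L[4]='o', prepend. Next row=LF[4]=1
  step 4: row=1, L[1]='q', prepend. Next row=LF[1]=2
  step 5: row=2, L[2]='q', prepend. Next row=LF[2]=3
  step 6: row=3, L[3]='u', prepend. Next row=LF[3]=5
Reversed output: uqqot$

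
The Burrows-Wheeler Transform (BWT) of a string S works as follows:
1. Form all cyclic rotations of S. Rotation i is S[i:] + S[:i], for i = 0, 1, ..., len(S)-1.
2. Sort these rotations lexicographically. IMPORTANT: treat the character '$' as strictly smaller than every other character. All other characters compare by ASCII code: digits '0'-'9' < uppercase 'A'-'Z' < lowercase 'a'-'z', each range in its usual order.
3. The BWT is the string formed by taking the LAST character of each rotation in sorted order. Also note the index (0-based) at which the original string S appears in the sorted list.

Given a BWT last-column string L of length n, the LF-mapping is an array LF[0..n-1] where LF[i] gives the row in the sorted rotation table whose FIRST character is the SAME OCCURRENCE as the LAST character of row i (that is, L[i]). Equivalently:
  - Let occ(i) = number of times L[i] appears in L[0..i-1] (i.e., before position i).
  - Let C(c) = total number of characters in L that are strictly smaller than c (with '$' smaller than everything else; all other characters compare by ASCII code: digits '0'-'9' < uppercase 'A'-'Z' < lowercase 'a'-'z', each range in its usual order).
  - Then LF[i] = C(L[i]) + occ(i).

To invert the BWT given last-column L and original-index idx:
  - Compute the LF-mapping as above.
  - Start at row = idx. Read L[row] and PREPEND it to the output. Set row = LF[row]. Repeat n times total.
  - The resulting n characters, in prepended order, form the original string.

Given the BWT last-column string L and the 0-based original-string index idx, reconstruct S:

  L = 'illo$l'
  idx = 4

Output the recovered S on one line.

LF mapping: 1 2 3 5 0 4
Walk LF starting at row 4, prepending L[row]:
  step 1: row=4, L[4]='$', prepend. Next row=LF[4]=0
  step 2: row=0, L[0]='i', prepend. Next row=LF[0]=1
  step 3: row=1, L[1]='l', prepend. Next row=LF[1]=2
  step 4: row=2, L[2]='l', prepend. Next row=LF[2]=3
  step 5: row=3, L[3]='o', prepend. Next row=LF[3]=5
  step 6: row=5, L[5]='l', prepend. Next row=LF[5]=4
Reversed output: lolli$

Answer: lolli$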